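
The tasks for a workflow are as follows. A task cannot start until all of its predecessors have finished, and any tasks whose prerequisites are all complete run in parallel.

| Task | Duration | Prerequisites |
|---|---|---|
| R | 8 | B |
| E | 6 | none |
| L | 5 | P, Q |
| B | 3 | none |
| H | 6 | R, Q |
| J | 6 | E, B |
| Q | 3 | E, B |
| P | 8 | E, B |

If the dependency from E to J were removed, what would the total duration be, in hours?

19

Before: longest chain E→P→L = 6+8+5 = 19, finish 19.
Without E→J, J's earliest start moves from 6 to 3.
After: E→P→L = 6+8+5 = 19 → 19 hours.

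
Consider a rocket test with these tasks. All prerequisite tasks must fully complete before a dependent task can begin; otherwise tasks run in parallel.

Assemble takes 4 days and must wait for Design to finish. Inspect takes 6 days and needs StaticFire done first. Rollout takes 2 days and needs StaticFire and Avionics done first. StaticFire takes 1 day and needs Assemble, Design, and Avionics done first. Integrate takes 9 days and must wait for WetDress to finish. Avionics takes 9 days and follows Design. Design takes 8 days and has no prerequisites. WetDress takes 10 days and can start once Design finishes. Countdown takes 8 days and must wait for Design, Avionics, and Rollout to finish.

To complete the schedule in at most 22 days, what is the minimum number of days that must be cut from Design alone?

6

Current finish: 28 days; target: 22.
Design is on every critical path, so each day cut from Design cuts the finish by one (this holds down to a finish of 21).
Need 28 − 22 = 6 days off Design → Design becomes 2 days, finish becomes 22.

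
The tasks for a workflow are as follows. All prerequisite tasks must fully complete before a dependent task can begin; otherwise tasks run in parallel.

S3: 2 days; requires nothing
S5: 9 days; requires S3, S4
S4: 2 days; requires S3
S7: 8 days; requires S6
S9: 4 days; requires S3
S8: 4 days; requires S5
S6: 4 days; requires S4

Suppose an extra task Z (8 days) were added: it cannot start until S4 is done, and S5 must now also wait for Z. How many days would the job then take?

Originally the job takes 17 days.
With Z inserted, S5 now waits for max(S3, S4, Z).
New critical path: S3→S4→Z→S5→S8 = 2+2+8+9+4 = 25 ⇒ 25 days.

25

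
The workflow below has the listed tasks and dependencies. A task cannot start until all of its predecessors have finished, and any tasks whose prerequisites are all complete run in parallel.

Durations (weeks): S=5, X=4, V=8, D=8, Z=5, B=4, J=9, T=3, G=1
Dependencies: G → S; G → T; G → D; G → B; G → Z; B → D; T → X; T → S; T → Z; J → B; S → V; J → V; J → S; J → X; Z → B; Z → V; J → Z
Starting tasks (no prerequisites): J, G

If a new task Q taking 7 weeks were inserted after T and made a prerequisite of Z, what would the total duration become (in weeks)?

28

Originally the project takes 26 weeks.
With Q inserted, Z now waits for max(T, J, G, Q).
New critical path: G→T→Q→Z→B→D = 1+3+7+5+4+8 = 28 ⇒ 28 weeks.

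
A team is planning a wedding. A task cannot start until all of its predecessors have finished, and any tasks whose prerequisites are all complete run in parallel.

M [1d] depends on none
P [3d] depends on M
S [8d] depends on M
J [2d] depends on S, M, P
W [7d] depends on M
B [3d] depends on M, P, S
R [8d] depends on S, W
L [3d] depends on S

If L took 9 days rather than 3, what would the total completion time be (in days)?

The binding path is M→S→R = 1+8+8 = 17; finish at 17 days.
The longest path through L is only 12 days, so L has float 5.
Now M→S→L = 1+8+9 = 18 is longest, so the finish becomes 18 days.

18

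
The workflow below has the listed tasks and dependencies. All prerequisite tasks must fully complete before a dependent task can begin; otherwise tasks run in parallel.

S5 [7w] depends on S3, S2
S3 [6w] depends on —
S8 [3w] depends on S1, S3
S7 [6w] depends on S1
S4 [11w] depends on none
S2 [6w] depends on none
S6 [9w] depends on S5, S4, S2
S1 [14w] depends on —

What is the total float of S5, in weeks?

0

Critical path: S2→S5→S6 = 6+7+9 = 22, so the finish is 22 weeks.
S5 finishes as early as 13 and must finish by 13.
Slack of S5 = 6 − 6 = 0 weeks.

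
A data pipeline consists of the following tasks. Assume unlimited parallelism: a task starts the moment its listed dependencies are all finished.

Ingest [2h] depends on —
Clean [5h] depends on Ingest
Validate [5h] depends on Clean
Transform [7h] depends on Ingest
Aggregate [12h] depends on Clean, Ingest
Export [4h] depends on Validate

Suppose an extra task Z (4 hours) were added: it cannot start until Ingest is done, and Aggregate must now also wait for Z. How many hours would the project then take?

19

Originally the project takes 19 hours.
With Z inserted, Aggregate now waits for max(Clean, Ingest, Z).
New critical path: Ingest→Clean→Aggregate = 2+5+12 = 19 ⇒ 19 hours.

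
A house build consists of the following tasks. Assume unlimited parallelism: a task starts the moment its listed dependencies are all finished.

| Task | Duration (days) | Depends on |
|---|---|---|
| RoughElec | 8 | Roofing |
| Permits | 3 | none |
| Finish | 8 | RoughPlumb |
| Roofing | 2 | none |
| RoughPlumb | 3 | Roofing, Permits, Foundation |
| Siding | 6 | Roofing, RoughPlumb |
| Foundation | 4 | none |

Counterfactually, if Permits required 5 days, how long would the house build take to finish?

16

Baseline: Foundation→RoughPlumb→Finish = 4+3+8 = 15 → 15 days.
Permits is off the critical path — its longest chain is 14 days, giving 1 of slack.
Now Permits→RoughPlumb→Finish = 5+3+8 = 16 is longest, so the finish becomes 16 days.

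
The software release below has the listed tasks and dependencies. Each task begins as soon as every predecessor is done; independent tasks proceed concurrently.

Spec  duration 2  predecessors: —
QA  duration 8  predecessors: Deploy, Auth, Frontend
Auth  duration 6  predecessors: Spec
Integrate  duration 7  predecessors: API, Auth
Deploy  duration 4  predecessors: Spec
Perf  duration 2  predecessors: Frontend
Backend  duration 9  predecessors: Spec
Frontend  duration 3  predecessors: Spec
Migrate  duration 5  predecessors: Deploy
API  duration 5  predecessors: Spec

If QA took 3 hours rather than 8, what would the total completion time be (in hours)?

15

Actual critical path: Spec→Auth→QA = 2+6+8 = 16 ⇒ 16 hours.
Since QA is critical, the -5 change carries straight to that chain (now 11 hours).
New critical path: Spec→Auth→Integrate = 2+6+7 = 15 ⇒ 15 hours.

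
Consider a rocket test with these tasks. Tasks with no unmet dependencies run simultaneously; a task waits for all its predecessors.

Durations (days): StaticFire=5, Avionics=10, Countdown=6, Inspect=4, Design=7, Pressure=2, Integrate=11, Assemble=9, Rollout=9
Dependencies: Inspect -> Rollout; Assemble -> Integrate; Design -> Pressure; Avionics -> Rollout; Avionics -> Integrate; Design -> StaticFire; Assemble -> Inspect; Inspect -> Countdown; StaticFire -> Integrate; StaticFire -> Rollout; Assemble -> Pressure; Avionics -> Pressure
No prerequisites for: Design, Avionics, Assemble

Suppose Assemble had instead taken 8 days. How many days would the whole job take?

23

As given, the longest chain is Design→StaticFire→Integrate = 7+5+11 = 23, so the finish is 23 days.
Assemble is off the critical path — its longest chain is 22 days, giving 1 of slack.
The critical path is still Design→StaticFire→Integrate; finish is now 23 days.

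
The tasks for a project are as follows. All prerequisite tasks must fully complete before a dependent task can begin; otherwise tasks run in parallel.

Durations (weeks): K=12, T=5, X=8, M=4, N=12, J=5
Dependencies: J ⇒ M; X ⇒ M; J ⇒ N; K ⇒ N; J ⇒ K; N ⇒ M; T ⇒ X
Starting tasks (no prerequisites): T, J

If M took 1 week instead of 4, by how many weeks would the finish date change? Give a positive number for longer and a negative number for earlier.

As given, the longest chain is J→K→N→M = 5+12+12+4 = 33, so the finish is 33 weeks.
Since M is critical, the -3 change carries straight to that chain (now 30 weeks).
That remains the longest chain; total 30 weeks.
Change in finish: 30 − 33 = -3 weeks.

-3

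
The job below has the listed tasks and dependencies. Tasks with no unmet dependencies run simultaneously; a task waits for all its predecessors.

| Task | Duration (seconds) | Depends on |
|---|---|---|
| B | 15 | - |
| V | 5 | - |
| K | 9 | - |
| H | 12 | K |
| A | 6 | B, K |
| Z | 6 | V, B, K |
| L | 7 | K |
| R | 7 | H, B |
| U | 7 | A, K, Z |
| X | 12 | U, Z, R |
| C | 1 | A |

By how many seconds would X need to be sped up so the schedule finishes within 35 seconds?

5

Current finish: 40 seconds; target: 35.
X is on every critical path, so each second cut from X cuts the finish by one (this holds down to a finish of 29).
Need 40 − 35 = 5 seconds off X → X becomes 7 seconds, finish becomes 35.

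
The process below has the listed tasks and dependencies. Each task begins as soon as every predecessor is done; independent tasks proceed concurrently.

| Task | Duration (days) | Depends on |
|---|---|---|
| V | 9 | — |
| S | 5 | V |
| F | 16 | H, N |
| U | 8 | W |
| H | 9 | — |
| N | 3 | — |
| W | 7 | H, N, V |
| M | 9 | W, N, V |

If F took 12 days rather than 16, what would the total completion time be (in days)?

25

Actual critical path: H→F = 9+16 = 25 ⇒ 25 days.
Since F is critical, the -4 change carries straight to that chain (now 21 days).
Now H→W→M = 9+7+9 = 25 is longest, so the finish becomes 25 days.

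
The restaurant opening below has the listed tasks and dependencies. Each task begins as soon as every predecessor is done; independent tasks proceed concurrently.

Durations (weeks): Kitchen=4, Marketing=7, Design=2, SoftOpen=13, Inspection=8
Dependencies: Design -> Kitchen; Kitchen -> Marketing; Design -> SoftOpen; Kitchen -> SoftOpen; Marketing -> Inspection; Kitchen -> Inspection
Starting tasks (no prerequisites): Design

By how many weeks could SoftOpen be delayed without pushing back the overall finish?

2

The longest chain is Design→Kitchen→Marketing→Inspection = 2+4+7+8 = 21; overall finish 21 weeks.
Longest path through SoftOpen: 19 weeks (earliest finish 19, latest finish 21).
Slack of SoftOpen = 8 − 6 = 2 weeks.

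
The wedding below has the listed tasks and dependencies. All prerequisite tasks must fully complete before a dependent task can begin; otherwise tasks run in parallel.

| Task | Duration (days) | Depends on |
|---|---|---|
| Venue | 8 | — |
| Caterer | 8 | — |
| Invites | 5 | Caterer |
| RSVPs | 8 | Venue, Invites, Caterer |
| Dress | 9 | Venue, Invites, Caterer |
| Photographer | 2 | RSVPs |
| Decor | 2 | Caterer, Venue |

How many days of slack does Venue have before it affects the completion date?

5

Caterer→Invites→RSVPs→Photographer = 8+5+8+2 = 23 sets the makespan at 23 days.
Longest path through Venue: 18 days (earliest finish 8, latest finish 13).
So Venue can slip 13 − 8 = 5 days.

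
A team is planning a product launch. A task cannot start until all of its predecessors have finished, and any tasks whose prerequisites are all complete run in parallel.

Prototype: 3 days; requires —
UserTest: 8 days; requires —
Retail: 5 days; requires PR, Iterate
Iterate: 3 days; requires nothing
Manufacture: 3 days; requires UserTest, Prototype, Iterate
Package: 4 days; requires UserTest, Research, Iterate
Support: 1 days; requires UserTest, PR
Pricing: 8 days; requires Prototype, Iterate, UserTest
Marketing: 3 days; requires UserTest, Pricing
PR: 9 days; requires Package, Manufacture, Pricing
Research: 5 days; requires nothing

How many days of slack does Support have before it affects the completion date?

UserTest→Pricing→PR→Retail = 8+8+9+5 = 30 sets the makespan at 30 days.
Longest path through Support: 26 days (earliest finish 26, latest finish 30).
So Support can slip 30 − 26 = 4 days.

4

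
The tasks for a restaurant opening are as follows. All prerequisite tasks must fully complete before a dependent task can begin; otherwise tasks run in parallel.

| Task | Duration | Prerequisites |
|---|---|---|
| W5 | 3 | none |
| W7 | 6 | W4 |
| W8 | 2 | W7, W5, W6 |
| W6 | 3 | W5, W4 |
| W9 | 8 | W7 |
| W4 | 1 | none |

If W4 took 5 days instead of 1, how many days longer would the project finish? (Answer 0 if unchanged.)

4

Actual critical path: W4→W7→W9 = 1+6+8 = 15 ⇒ 15 days.
W4 lies on that path, so at 5 days the path becomes 19 days.
The critical path is still W4→W7→W9; finish is now 19 days.
Change in finish: 19 − 15 = +4 days.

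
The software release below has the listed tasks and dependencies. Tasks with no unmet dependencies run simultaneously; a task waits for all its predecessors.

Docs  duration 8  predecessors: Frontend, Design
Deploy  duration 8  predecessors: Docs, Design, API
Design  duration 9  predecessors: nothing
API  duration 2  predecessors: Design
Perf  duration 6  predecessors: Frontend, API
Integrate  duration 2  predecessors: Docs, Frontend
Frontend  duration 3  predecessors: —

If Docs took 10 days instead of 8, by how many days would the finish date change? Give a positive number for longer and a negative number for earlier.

Baseline: Design→Docs→Deploy = 9+8+8 = 25 → 25 days.
Since Docs is critical, the +2 change carries straight to that chain (now 27 days).
The critical path is still Design→Docs→Deploy; finish is now 27 days.
Change in finish: 27 − 25 = +2 days.

2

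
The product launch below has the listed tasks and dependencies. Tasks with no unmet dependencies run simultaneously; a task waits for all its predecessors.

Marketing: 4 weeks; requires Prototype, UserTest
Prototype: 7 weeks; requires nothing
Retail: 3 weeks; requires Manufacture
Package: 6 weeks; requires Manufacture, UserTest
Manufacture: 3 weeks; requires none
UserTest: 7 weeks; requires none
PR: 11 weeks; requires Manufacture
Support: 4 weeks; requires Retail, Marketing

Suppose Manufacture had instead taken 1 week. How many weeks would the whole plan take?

Baseline: Prototype→Marketing→Support = 7+4+4 = 15 → 15 weeks.
Manufacture has 1 week of float (longest path through it is 14).
That remains the longest chain; total 15 weeks.

15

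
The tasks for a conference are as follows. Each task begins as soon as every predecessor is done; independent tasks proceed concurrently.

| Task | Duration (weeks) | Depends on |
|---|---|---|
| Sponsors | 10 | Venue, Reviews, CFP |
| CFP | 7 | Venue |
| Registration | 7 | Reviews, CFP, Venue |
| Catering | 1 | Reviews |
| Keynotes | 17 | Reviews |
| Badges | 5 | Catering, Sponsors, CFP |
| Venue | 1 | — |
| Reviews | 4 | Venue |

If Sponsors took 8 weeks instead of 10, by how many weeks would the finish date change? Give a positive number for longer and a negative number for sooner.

The binding path is Venue→CFP→Sponsors→Badges = 1+7+10+5 = 23; finish at 23 weeks.
Since Sponsors is critical, the -2 change carries straight to that chain (now 21 weeks).
The binding chain switches to Venue→Reviews→Keynotes = 1+4+17 = 22; finish 22 weeks.
Change in finish: 22 − 23 = -1 weeks.

-1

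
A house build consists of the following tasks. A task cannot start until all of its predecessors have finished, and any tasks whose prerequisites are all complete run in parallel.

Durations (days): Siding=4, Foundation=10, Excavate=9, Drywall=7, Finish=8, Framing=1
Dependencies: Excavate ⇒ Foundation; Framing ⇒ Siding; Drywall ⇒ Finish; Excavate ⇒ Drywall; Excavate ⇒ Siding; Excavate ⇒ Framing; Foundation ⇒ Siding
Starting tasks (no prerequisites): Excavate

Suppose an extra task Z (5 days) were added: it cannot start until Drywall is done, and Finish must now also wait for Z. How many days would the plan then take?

29

Originally the plan takes 24 days.
With Z inserted, Finish now waits for max(Drywall, Z).
New critical path: Excavate→Drywall→Z→Finish = 9+7+5+8 = 29 ⇒ 29 days.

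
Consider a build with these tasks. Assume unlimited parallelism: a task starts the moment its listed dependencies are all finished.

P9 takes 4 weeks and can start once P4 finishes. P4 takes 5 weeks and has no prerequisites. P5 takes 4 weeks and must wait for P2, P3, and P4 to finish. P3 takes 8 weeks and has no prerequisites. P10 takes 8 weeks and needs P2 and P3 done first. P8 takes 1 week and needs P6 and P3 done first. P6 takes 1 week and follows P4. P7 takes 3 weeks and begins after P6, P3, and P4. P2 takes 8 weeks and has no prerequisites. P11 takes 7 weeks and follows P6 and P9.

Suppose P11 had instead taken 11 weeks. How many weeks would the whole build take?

20

As given, the longest chain is P4→P9→P11 = 5+4+7 = 16, so the finish is 16 weeks.
P11 lies on that path, so at 11 weeks the path becomes 20 weeks.
No other chain overtakes it, so the finish is 20 weeks.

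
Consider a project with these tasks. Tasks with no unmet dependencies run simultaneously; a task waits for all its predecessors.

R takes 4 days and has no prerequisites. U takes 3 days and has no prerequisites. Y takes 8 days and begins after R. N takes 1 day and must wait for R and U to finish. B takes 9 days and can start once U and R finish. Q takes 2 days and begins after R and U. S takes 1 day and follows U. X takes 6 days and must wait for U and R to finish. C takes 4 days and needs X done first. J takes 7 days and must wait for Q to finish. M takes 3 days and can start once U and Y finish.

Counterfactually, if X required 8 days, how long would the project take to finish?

The binding path is R→Y→M = 4+8+3 = 15; finish at 15 days.
X is off the critical path — its longest chain is 14 days, giving 1 of slack.
The binding chain switches to R→X→C = 4+8+4 = 16; finish 16 days.

16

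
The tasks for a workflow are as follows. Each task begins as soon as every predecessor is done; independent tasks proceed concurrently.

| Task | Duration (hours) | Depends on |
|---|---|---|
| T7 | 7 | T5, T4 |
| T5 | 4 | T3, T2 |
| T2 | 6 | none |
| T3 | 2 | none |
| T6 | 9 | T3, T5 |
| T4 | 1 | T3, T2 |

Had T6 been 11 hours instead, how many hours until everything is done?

As given, the longest chain is T2→T5→T6 = 6+4+9 = 19, so the finish is 19 hours.
T6 lies on that path, so at 11 hours the path becomes 21 hours.
The critical path is still T2→T5→T6; finish is now 21 hours.

21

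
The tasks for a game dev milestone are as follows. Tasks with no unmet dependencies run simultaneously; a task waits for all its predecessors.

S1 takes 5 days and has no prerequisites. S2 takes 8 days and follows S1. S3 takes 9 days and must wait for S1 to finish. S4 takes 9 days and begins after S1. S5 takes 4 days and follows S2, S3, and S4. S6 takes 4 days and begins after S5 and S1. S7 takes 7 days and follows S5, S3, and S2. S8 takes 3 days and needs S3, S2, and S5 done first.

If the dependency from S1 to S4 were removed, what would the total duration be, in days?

25

Before: longest chain S1→S3→S5→S7 = 5+9+4+7 = 25, finish 25.
Without S1→S4, S4's earliest start moves from 5 to 0.
After: S1→S3→S5→S7 = 5+9+4+7 = 25 → 25 days.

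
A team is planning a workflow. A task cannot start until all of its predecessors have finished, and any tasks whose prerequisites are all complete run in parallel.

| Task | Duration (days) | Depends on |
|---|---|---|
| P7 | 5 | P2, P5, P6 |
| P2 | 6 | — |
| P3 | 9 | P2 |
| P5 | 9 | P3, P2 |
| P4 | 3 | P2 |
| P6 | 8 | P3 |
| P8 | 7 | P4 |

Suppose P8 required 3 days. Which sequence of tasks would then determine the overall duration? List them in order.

Baseline: P2→P3→P5→P7 = 6+9+9+5 = 29 → 29 days.
P8 is off the critical path — its longest chain is 16 days, giving 13 of slack.
The critical path is still P2→P3→P5→P7; finish is now 29 days.

P2, P3, P5, P7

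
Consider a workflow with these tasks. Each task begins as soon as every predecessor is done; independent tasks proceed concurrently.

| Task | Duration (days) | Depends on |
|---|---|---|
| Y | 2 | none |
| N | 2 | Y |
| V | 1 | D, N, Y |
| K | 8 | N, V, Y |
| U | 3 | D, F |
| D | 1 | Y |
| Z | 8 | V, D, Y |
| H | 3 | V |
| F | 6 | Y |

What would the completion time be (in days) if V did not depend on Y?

13

Original critical path: Y→N→V→K = 2+2+1+8 = 13 ⇒ 13 days.
Dropping Y→V doesn't change V's earliest start (4); another predecessor still binds.
After: Y→N→V→K = 2+2+1+8 = 13 → 13 days.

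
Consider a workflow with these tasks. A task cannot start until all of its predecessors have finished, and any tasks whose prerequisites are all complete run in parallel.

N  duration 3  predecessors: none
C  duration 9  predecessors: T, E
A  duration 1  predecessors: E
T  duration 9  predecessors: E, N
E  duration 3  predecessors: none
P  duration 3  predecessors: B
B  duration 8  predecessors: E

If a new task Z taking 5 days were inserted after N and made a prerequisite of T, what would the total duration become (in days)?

26

Originally the workflow takes 21 days.
With Z inserted, T now waits for max(E, N, Z).
New critical path: N→Z→T→C = 3+5+9+9 = 26 ⇒ 26 days.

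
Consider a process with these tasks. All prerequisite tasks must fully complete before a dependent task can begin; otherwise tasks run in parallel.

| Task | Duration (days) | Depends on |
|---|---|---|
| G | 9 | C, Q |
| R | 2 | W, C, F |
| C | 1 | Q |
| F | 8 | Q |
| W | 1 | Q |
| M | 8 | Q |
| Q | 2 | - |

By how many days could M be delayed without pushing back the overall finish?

Critical path: Q→C→G = 2+1+9 = 12, so the finish is 12 days.
The longest chain containing M totals 10 days.
Float = 12 − 10 = 2.

2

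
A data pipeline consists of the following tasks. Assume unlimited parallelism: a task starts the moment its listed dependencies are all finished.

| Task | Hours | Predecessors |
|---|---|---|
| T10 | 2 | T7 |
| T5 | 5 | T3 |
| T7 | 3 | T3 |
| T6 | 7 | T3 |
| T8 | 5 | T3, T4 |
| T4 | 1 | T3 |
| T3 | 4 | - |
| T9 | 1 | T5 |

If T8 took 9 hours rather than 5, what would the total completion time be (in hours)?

The binding path is T3→T6 = 4+7 = 11; finish at 11 hours.
T8 has 1 hour of float (longest path through it is 10).
The binding chain switches to T3→T4→T8 = 4+1+9 = 14; finish 14 hours.

14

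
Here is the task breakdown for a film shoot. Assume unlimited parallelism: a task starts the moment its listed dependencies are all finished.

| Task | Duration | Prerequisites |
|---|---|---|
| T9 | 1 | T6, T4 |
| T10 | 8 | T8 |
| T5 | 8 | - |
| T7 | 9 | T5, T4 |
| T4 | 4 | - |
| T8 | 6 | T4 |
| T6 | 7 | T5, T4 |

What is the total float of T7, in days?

The longest chain is T4→T8→T10 = 4+6+8 = 18; overall finish 18 days.
T7 finishes as early as 17 and must finish by 18.
So T7 can slip 18 − 17 = 1 day.

1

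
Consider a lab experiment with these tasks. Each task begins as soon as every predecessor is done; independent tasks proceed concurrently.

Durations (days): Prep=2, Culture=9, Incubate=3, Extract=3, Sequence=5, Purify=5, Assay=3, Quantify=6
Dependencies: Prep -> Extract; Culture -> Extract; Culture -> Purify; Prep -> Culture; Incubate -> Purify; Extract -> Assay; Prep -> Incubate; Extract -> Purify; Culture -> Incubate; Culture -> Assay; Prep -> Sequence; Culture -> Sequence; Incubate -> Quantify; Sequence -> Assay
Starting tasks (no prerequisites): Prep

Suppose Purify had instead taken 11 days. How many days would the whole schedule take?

The binding path is Prep→Culture→Incubate→Quantify = 2+9+3+6 = 20; finish at 20 days.
The longest path through Purify is only 19 days, so Purify has float 1.
The binding chain switches to Prep→Culture→Incubate→Purify = 2+9+3+11 = 25; finish 25 days.

25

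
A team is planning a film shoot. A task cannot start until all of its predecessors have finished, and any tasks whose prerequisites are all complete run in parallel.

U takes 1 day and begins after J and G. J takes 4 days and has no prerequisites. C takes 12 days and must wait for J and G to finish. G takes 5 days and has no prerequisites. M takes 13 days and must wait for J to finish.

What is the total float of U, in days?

G→C = 5+12 = 17 sets the makespan at 17 days.
U finishes as early as 6 and must finish by 17.
Slack of U = 16 − 5 = 11 days.

11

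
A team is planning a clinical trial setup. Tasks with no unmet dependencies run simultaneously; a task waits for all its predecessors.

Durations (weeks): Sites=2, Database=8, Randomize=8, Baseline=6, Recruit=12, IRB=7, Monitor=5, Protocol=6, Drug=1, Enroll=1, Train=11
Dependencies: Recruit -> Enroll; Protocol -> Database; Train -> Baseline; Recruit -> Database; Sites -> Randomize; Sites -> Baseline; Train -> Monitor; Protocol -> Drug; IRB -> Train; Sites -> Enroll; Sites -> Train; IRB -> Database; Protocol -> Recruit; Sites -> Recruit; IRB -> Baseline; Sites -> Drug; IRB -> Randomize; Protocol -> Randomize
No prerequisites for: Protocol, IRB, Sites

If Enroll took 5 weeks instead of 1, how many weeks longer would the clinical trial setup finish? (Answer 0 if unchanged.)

Baseline: Protocol→Recruit→Database = 6+12+8 = 26 → 26 weeks.
Enroll has 7 weeks of float (longest path through it is 19).
That remains the longest chain; total 26 weeks.
Change in finish: 26 − 26 = +0 weeks.

0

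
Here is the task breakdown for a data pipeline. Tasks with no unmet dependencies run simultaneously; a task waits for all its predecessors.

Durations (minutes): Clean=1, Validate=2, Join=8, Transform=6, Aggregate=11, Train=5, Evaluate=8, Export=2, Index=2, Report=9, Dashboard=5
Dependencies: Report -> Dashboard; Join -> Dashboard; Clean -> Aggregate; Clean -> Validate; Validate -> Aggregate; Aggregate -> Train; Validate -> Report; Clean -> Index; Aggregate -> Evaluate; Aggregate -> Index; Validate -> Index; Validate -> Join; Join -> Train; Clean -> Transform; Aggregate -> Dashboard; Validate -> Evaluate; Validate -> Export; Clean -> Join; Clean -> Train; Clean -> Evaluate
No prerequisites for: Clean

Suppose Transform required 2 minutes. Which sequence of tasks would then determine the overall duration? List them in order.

Baseline: Clean→Validate→Aggregate→Evaluate = 1+2+11+8 = 22 → 22 minutes.
The longest path through Transform is only 7 minutes, so Transform has float 15.
That remains the longest chain; total 22 minutes.

Clean, Validate, Aggregate, Evaluate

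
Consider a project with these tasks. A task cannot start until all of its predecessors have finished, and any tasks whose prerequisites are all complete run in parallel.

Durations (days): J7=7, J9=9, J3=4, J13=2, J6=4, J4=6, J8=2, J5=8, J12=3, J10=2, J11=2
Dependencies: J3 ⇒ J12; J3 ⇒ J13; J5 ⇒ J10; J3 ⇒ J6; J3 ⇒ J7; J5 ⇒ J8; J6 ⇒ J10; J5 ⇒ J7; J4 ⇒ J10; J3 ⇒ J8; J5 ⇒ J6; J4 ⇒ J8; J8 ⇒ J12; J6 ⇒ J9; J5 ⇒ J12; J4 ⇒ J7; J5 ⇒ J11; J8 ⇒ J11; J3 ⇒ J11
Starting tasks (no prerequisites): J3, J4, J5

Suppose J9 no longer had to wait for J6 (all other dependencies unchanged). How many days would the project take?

With the dependency in place, J5→J6→J9 = 8+4+9 = 21 sets the finish at 21 days.
Without J6→J9, J9's earliest start moves from 12 to 0.
After: J5→J7 = 8+7 = 15 → 15 days.

15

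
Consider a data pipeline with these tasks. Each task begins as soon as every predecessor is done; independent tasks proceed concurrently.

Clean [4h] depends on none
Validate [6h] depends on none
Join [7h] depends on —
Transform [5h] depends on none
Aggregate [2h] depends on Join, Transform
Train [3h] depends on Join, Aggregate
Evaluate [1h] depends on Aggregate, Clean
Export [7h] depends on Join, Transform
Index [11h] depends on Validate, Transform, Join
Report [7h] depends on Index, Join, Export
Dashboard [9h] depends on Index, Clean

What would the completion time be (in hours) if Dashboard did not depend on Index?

25

With the dependency in place, Join→Index→Dashboard = 7+11+9 = 27 sets the finish at 27 hours.
Without Index→Dashboard, Dashboard's earliest start moves from 18 to 4.
New critical path: Join→Index→Report = 7+11+7 = 25 ⇒ 25 hours.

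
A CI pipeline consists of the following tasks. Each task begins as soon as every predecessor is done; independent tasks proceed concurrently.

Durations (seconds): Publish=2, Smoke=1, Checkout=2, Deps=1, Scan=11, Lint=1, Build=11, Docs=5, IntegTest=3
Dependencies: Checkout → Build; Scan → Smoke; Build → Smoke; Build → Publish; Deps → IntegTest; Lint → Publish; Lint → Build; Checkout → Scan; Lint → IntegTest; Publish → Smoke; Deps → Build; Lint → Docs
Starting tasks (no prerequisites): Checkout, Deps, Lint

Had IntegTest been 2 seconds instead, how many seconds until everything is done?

16

The binding path is Checkout→Build→Publish→Smoke = 2+11+2+1 = 16; finish at 16 seconds.
IntegTest has 12 seconds of float (longest path through it is 4).
No other chain overtakes it, so the finish is 16 seconds.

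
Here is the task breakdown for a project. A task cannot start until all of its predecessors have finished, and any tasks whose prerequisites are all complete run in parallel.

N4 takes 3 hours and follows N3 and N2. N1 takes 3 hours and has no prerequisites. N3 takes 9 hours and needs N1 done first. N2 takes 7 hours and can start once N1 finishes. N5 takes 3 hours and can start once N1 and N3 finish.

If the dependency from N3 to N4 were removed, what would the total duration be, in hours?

With the dependency in place, N1→N3→N4 = 3+9+3 = 15 sets the finish at 15 hours.
Without N3→N4, N4's earliest start moves from 12 to 10.
After: N1→N3→N5 = 3+9+3 = 15 → 15 hours.

15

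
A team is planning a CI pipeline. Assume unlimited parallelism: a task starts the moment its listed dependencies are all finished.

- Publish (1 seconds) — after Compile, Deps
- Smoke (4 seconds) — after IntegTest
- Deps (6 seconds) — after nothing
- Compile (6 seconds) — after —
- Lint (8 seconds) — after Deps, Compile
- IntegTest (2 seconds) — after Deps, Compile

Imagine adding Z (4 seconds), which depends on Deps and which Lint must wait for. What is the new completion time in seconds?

Originally the plan takes 14 seconds.
With Z inserted, Lint now waits for max(Deps, Compile, Z).
New critical path: Deps→Z→Lint = 6+4+8 = 18 ⇒ 18 seconds.

18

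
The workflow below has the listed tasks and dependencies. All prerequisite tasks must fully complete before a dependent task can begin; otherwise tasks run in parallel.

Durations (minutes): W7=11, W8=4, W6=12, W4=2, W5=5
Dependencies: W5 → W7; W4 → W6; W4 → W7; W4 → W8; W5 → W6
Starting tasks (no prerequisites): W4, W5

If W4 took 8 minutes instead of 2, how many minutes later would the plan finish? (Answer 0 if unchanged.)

Baseline: W5→W6 = 5+12 = 17 → 17 minutes.
W4 is off the critical path — its longest chain is 14 minutes, giving 3 of slack.
New critical path: W4→W6 = 8+12 = 20 ⇒ 20 minutes.
Change in finish: 20 − 17 = +3 minutes.

3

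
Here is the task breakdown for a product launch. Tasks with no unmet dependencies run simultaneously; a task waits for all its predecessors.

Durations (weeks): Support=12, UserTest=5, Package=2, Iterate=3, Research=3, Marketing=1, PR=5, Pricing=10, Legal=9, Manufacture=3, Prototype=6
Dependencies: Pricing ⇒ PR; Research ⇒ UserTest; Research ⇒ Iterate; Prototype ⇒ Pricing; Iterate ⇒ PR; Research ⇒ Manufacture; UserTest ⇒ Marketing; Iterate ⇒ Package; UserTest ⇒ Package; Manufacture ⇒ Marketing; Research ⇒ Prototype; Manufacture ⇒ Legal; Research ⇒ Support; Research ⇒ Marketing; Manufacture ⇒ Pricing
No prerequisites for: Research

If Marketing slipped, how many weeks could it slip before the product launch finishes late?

15

Research→Prototype→Pricing→PR = 3+6+10+5 = 24 sets the makespan at 24 weeks.
Marketing finishes as early as 9 and must finish by 24.
So Marketing can slip 24 − 9 = 15 weeks.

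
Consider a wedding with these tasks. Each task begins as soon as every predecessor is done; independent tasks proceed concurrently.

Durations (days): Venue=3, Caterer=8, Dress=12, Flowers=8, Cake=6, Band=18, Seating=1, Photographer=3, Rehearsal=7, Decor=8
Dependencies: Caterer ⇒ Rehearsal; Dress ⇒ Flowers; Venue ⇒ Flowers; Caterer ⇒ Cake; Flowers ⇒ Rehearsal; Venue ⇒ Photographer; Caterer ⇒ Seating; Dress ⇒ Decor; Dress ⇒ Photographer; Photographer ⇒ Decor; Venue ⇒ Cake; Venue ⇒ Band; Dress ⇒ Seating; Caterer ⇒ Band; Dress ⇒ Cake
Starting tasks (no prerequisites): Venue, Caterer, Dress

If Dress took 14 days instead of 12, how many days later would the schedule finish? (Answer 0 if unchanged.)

2

The binding path is Dress→Flowers→Rehearsal = 12+8+7 = 27; finish at 27 days.
Dress is on the critical path; changing it to 14 makes that path 29 days.
No other chain overtakes it, so the finish is 29 days.
Change in finish: 29 − 27 = +2 days.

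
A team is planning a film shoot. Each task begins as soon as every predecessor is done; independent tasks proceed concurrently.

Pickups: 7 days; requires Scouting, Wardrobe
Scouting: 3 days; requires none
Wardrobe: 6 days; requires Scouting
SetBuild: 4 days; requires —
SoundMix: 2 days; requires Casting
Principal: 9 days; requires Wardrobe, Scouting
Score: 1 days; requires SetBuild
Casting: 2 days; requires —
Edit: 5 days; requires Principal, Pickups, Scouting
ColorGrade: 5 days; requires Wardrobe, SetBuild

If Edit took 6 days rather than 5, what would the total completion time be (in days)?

Actual critical path: Scouting→Wardrobe→Principal→Edit = 3+6+9+5 = 23 ⇒ 23 days.
Since Edit is critical, the +1 change carries straight to that chain (now 24 days).
No other chain overtakes it, so the finish is 24 days.

24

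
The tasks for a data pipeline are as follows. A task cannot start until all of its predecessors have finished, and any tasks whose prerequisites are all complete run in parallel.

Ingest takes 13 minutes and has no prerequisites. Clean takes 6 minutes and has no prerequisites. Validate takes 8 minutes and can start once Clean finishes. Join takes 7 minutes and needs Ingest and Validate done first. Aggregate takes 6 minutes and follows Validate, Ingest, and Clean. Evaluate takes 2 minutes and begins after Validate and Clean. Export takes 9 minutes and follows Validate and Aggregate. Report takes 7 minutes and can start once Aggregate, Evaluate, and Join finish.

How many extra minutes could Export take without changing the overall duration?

The longest chain is Clean→Validate→Aggregate→Export = 6+8+6+9 = 29; overall finish 29 minutes.
Longest path through Export: 29 minutes (earliest finish 29, latest finish 29).
Float = 29 − 29 = 0.

0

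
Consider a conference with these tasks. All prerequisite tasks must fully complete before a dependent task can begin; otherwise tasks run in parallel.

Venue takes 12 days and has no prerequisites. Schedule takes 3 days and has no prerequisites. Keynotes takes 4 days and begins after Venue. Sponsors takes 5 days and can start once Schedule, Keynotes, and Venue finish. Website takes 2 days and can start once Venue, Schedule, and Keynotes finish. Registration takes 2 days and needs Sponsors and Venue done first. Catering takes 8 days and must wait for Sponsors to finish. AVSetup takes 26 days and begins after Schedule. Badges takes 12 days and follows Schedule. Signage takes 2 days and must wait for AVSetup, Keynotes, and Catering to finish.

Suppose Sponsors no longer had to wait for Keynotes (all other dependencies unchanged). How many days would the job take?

With the dependency in place, Venue→Keynotes→Sponsors→Catering→Signage = 12+4+5+8+2 = 31 sets the finish at 31 days.
Without Keynotes→Sponsors, Sponsors's earliest start moves from 16 to 12.
After: Schedule→AVSetup→Signage = 3+26+2 = 31 → 31 days.

31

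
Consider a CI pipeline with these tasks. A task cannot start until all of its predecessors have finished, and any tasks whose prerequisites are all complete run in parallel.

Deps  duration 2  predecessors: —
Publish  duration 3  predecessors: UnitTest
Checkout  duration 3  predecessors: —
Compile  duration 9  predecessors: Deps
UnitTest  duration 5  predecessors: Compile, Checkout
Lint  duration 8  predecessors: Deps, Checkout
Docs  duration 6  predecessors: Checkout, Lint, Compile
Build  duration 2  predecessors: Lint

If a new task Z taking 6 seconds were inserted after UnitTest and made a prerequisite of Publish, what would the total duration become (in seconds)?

Originally the schedule takes 19 seconds.
With Z inserted, Publish now waits for max(UnitTest, Z).
New critical path: Deps→Compile→UnitTest→Z→Publish = 2+9+5+6+3 = 25 ⇒ 25 seconds.

25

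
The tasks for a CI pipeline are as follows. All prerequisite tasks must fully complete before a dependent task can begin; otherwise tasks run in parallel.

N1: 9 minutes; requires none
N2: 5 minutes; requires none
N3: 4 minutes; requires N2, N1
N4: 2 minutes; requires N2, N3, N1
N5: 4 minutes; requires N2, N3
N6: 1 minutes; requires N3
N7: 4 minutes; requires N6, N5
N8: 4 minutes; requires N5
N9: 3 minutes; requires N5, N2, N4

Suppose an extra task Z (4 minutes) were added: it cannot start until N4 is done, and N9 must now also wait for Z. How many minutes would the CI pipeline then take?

22

Originally the CI pipeline takes 21 minutes.
With Z inserted, N9 now waits for max(N5, N2, N4, Z).
New critical path: N1→N3→N4→Z→N9 = 9+4+2+4+3 = 22 ⇒ 22 minutes.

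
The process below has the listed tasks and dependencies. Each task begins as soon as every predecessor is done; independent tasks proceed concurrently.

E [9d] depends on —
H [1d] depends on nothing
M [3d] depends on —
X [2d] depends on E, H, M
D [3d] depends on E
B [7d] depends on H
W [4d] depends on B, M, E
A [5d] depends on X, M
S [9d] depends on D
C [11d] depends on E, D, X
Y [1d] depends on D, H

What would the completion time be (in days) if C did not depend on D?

Before: longest chain E→D→C = 9+3+11 = 23, finish 23.
Without D→C, C's earliest start moves from 12 to 11.
The longest chain is now E→X→C = 9+2+11 = 22, so the process takes 22 days.

22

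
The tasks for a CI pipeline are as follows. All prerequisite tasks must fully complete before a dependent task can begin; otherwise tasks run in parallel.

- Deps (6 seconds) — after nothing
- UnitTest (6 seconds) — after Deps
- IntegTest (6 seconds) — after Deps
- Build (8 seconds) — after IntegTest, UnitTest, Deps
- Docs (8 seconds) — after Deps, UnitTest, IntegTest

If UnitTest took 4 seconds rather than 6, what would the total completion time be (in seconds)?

20

Baseline: Deps→UnitTest→Build = 6+6+8 = 20 → 20 seconds.
UnitTest lies on that path, so at 4 seconds the path becomes 18 seconds.
The binding chain switches to Deps→IntegTest→Build = 6+6+8 = 20; finish 20 seconds.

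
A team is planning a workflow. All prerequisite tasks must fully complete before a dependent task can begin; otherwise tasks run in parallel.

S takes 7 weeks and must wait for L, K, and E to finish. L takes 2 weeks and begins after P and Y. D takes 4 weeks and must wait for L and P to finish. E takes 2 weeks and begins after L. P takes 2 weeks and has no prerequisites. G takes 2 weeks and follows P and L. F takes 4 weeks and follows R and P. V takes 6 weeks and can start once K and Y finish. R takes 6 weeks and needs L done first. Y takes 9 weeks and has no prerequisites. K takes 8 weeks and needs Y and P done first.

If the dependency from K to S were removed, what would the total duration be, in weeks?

23

Before: longest chain Y→K→S = 9+8+7 = 24, finish 24.
Without K→S, S's earliest start moves from 17 to 13.
The longest chain is now Y→K→V = 9+8+6 = 23, so the project takes 23 weeks.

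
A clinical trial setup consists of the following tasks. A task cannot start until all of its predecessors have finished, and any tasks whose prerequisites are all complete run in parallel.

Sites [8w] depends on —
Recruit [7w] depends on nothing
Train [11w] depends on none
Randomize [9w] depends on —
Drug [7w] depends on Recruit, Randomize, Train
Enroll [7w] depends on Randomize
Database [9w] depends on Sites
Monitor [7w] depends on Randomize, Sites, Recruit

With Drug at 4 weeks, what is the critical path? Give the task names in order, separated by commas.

Sites, Database

Actual critical path: Train→Drug = 11+7 = 18 ⇒ 18 weeks.
Since Drug is critical, the -3 change carries straight to that chain (now 15 weeks).
The binding chain switches to Sites→Database = 8+9 = 17; finish 17 weeks.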